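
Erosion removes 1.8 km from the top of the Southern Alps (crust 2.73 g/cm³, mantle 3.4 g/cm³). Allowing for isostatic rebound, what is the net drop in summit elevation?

0.355 km

Rebound u = e ρ_c/ρ_m = 1.8 km × 2.73/3.4 = 1.445 km.
Net surface drop = e − u = 1.8 km − 1.445 km = e (ρ_m − ρ_c)/ρ_m = 0.355 km.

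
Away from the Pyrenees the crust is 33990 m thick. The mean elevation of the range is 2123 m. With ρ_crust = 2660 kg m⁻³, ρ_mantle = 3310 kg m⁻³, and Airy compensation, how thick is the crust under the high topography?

Root depth r = h ρ_c / (ρ_m − ρ_c) = 2123 m × 2660 / 650 = 8688 m.
Total thickness = T + h + r = 33990 m + 2123 m + 8688 m = 44800 m.

44800 m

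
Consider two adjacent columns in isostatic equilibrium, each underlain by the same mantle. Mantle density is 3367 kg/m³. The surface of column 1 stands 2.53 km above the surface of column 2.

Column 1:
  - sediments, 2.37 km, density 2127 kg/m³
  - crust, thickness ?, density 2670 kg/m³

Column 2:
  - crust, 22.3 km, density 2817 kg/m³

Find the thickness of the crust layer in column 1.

Take the compensation level at the base of the deeper column (depth z_c below the surface of column 1) and equate Σ ρ_i t_i down to z_c; mantle fills any gap and the z_c terms cancel.
Column 1: 2.37×2127 + x×2670 + (z_c − 2.37 − x)×3367
Column 2: 2.53×0 + 22.3×2817 + (z_c − 2.53 − 22.3)×3367
The z_c×3367 term appears on both sides and cancels. Collect the known terms of each column as K = Σ(ρt)_known − 3367 × (depth of known layers): K_1 = 5040.99 − 3367×2.37 = −2938.8; K_2 = 62819.1 − 3367×(2.53 + 22.3) = −20783.51.
Balance: K_1 − x×(3367 − 2670) = K_2, so x = (K_1 − K_2)/(3367 − 2670) = 17844.7/697 = 25.6 km.

25.6 km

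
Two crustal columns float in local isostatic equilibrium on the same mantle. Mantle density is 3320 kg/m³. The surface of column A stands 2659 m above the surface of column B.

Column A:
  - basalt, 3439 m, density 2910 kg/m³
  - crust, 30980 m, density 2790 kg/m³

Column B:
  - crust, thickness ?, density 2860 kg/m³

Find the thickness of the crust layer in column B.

Take the compensation level at the base of the deeper column (depth z_c below the surface of column A) and equate Σ ρ_i t_i down to z_c; mantle fills any gap and the z_c terms cancel.
Column A: 3439×2910 + 30980×2790 + (z_c − 34419)×3320
Column B: 2659×0 + x×2860 + (z_c − 2659 − 0 − x)×3320
The z_c×3320 term appears on both sides and cancels. Collect the known terms of each column as K = Σ(ρt)_known − 3320 × (depth of known layers): K_A = 96441690 − 3320×34419 = −17829390; K_B = 0 − 3320×(2659 + 0) = −8827880.
Balance: K_A = K_B − x×(3320 − 2860), so x = (K_B − K_A)/(3320 − 2860) = 9001510/460 = 19600 m.

19600 m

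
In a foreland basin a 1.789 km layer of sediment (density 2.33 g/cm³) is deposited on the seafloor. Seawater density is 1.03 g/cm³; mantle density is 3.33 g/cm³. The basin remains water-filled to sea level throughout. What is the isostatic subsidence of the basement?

Submarine loading: the sediment displaces seawater, and the subsidence is in turn flooded, so s (ρ_m − ρ_w) = t (ρ_sed − ρ_w).
s = 1.789 km × (2.33 − 1.03) / (3.33 − 1.03) = 1.01 km.

1.01 km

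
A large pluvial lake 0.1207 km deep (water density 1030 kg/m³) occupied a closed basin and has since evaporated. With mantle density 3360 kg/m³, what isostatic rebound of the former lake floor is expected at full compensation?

0.037 km

u = d ρ_w/ρ_m = 0.1207 km × 1030/3360 = 0.037 km.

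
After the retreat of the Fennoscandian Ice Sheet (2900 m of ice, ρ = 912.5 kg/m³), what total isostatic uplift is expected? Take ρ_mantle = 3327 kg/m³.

795 m

Removing the load lets mantle flow back in; uplift u satisfies ρ_ice t = ρ_m u.
u = t ρ_ice/ρ_m = 2900 m × 912.5/3327 = 795 m.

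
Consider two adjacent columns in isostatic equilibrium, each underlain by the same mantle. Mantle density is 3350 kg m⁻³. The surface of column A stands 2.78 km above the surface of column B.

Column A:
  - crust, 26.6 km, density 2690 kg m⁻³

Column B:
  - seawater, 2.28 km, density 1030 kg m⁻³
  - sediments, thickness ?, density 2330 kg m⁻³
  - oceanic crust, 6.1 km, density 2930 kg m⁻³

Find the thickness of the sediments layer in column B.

0.384 km

Take the compensation level at the base of the deeper column (depth z_c below the surface of column A) and equate Σ ρ_i t_i down to z_c; mantle fills any gap and the z_c terms cancel.
Column A: 26.6×2690 + (z_c − 26.6)×3350
Column B: 2.78×0 + 2.28×1030 + x×2330 + 6.1×2930 + (z_c − 2.78 − 8.38 − x)×3350
The z_c×3350 term appears on both sides and cancels. Collect the known terms of each column as K = Σ(ρt)_known − 3350 × (depth of known layers): K_A = 71554 − 3350×26.6 = −17556; K_B = 20221.4 − 3350×(2.78 + 8.38) = −17164.6.
Balance: K_A = K_B − x×(3350 − 2330), so x = (K_B − K_A)/(3350 − 2330) = 391.4/1020 = 0.384 km.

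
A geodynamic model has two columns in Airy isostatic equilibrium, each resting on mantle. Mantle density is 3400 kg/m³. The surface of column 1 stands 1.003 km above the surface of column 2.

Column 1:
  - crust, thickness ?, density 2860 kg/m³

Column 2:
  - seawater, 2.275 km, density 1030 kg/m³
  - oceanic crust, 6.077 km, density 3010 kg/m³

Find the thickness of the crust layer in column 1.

20.7 km

Take the compensation level at the base of the deeper column (depth z_c below the surface of column 1) and equate Σ ρ_i t_i down to z_c; mantle fills any gap and the z_c terms cancel.
Column 1: x×2860 + (z_c − 0 − x)×3400
Column 2: 1.003×0 + 2.275×1030 + 6.077×3010 + (z_c − 1.003 − 8.352)×3400
The z_c×3400 term appears on both sides and cancels. Collect the known terms of each column as K = Σ(ρt)_known − 3400 × (depth of known layers): K_1 = 0 − 3400×0 = 0; K_2 = 20635.02 − 3400×(1.003 + 8.352) = −11171.98.
Balance: K_1 − x×(3400 − 2860) = K_2, so x = (K_1 − K_2)/(3400 − 2860) = 11172/540 = 20.7 km.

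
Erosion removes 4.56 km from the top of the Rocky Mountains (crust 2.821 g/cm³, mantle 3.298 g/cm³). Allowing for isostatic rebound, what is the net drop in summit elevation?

Rebound u = e ρ_c/ρ_m = 4.56 km × 2.821/3.298 = 3.9 km.
Net surface drop = e − u = 4.56 km − 3.9 km = e (ρ_m − ρ_c)/ρ_m = 0.66 km.

0.66 km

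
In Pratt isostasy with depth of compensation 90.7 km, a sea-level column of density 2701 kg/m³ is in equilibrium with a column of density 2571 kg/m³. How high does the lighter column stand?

4.59 km

ρ_ref D = ρ (D + h) → h = D (ρ_ref − ρ)/ρ.
h = 90.7 km × (2701 − 2571)/2571 = 4.59 km.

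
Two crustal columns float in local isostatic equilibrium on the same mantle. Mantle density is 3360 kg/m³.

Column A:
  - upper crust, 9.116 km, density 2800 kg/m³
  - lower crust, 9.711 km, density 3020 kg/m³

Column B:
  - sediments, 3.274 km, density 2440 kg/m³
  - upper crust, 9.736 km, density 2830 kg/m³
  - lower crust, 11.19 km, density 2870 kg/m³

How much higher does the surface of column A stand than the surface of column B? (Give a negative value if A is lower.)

−1.56 km

For any compensation level in the mantle, the mantle terms cancel and isostasy reduces to e = (Σt_A − Σt_B) − (Σ(ρt)_A − Σ(ρt)_B) / ρ_m.
Σt_A = 18.827 km; Σt_B = 24.2 km; Σ(ρt)_A = 54852.02; Σ(ρt)_B = 67656.74 (in km·kg/m³).
e = (18.827 − 24.2) − (54852.02 − 67656.74) / 3360 = −1.56 km.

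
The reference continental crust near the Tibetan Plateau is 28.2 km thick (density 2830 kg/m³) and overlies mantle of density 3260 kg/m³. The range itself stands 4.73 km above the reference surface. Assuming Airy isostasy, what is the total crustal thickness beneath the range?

Root depth r = h ρ_c / (ρ_m − ρ_c) = 4.73 km × 2830 / 430 = 31.13 km.
Total thickness = T + h + r = 28.2 km + 4.73 km + 31.13 km = 64.1 km.

64.1 km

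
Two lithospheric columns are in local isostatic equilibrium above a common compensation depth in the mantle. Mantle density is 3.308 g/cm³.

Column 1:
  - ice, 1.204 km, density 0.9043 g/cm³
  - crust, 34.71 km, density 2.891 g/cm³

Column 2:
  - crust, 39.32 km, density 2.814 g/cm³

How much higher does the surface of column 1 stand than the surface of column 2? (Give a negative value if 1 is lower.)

−0.622 km

For any compensation level in the mantle, the mantle terms cancel and isostasy reduces to e = (Σt_1 − Σt_2) − (Σ(ρt)_1 − Σ(ρt)_2) / ρ_m.
Σt_1 = 35.914 km; Σt_2 = 39.32 km; Σ(ρt)_1 = 101.435387; Σ(ρt)_2 = 110.64648 (in km·g/cm³).
e = (35.914 − 39.32) − (101.435387 − 110.64648) / 3.308 = −0.622 km.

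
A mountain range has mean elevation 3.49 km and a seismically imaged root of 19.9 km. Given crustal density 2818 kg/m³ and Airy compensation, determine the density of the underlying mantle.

Airy balance: ρ_c h = (ρ_m − ρ_c) r → ρ_m = ρ_c (1 + h/r).
ρ_m = 2818 × (1 + 3.49 km/19.9 km) = 3310 kg/m³.

3310 kg/m³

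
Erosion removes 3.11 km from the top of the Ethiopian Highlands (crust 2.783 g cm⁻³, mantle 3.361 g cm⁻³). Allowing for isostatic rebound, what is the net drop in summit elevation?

Rebound u = e ρ_c/ρ_m = 3.11 km × 2.783/3.361 = 2.575 km.
Net surface drop = e − u = 3.11 km − 2.575 km = e (ρ_m − ρ_c)/ρ_m = 0.535 km.

0.535 km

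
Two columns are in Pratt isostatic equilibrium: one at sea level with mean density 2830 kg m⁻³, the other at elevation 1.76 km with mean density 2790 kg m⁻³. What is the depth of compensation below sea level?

123 km

ρ_ref D = ρ (D + h) → D (ρ_ref − ρ) = ρ h.
D = ρ h/(ρ_ref − ρ) = 2790 × 1.76 km/(2830 − 2790) = 123 km.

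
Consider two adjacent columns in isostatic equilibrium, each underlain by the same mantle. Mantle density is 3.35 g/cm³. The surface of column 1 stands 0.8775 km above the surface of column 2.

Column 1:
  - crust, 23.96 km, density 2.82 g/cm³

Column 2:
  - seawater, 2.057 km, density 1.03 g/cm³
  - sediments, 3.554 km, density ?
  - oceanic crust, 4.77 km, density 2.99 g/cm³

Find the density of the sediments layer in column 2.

Take the compensation level at the base of the deeper column (depth z_c below the surface of column 1) and equate Σ ρ_i t_i down to z_c; mantle fills any gap and the z_c terms cancel.
Column 1: 23.96×2.82 + (z_c − 23.96)×3.35
Column 2: 0.8775×0 + 2.057×1.03 + 3.554×ρ + 4.77×2.99 + (z_c − 0.8775 − 10.381)×3.35
The z_c×3.35 term appears on both sides and cancels. Collect the known terms of each column as K = Σ(ρt)_known − 3.35 × (depth of known layers): K_1 = 67.5672 − 3.35×23.96 = −12.6988; K_2 = 16.38101 − 3.35×(0.8775 + 10.381) = −21.334965.
Balance: K_1 = K_2 + 3.554×ρ, so ρ = (K_1 − K_2)/3.554 = 8.63617/3.554 = 2.43 g/cm³.

2.43 g/cm³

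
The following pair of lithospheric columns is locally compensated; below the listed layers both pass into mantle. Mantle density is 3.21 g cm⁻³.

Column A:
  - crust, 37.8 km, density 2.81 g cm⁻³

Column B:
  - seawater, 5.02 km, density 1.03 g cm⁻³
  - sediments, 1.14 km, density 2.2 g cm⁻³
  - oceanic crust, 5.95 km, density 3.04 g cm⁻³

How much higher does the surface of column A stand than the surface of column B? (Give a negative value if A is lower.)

For any compensation level in the mantle, the mantle terms cancel and isostasy reduces to e = (Σt_A − Σt_B) − (Σ(ρt)_A − Σ(ρt)_B) / ρ_m.
Σt_A = 37.8 km; Σt_B = 12.11 km; Σ(ρt)_A = 106.218; Σ(ρt)_B = 25.7666 (in km·g cm⁻³).
e = (37.8 − 12.11) − (106.218 − 25.7666) / 3.21 = 0.627 km.

0.627 km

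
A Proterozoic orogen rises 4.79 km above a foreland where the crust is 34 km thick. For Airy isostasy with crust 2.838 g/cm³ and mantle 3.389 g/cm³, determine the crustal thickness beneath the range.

63.5 km

Root depth r = h ρ_c / (ρ_m − ρ_c) = 4.79 km × 2.838 / 0.551 = 24.67 km.
Total thickness = T + h + r = 34 km + 4.79 km + 24.67 km = 63.5 km.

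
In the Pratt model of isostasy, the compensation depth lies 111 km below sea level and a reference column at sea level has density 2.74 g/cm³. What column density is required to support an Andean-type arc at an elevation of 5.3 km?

2.62 g/cm³

Pratt balance: ρ_ref D = ρ (D + h).
ρ = ρ_ref D/(D + h) = 2.74 × 111 km/(111 km + 5.3 km) = 2.62 g/cm³.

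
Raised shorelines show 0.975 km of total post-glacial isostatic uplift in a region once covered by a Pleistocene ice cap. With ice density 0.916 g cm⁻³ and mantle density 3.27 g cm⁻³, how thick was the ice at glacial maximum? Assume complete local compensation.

u = t ρ_ice/ρ_m → t = u ρ_m/ρ_ice = 0.975 km × 3.27/0.916 = 3.48 km.

3.48 km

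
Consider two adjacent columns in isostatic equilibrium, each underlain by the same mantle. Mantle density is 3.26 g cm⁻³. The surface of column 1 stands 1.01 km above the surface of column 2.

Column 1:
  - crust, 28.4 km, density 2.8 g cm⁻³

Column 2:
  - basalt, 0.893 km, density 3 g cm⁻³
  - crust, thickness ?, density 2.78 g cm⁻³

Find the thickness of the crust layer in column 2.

Take the compensation level at the base of the deeper column (depth z_c below the surface of column 1) and equate Σ ρ_i t_i down to z_c; mantle fills any gap and the z_c terms cancel.
Column 1: 28.4×2.8 + (z_c − 28.4)×3.26
Column 2: 1.01×0 + 0.893×3 + x×2.78 + (z_c − 1.01 − 0.893 − x)×3.26
The z_c×3.26 term appears on both sides and cancels. Collect the known terms of each column as K = Σ(ρt)_known − 3.26 × (depth of known layers): K_1 = 79.52 − 3.26×28.4 = −13.064; K_2 = 2.679 − 3.26×(1.01 + 0.893) = −3.52478.
Balance: K_1 = K_2 − x×(3.26 − 2.78), so x = (K_2 − K_1)/(3.26 − 2.78) = 9.53922/0.48 = 19.9 km.

19.9 km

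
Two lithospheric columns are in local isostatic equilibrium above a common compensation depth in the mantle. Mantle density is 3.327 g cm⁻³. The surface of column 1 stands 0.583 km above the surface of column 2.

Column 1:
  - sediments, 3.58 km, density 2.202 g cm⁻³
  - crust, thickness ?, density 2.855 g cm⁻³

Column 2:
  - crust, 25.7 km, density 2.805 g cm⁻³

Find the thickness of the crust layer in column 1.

24 km

Take the compensation level at the base of the deeper column (depth z_c below the surface of column 1) and equate Σ ρ_i t_i down to z_c; mantle fills any gap and the z_c terms cancel.
Column 1: 3.58×2.202 + x×2.855 + (z_c − 3.58 − x)×3.327
Column 2: 0.583×0 + 25.7×2.805 + (z_c − 0.583 − 25.7)×3.327
The z_c×3.327 term appears on both sides and cancels. Collect the known terms of each column as K = Σ(ρt)_known − 3.327 × (depth of known layers): K_1 = 7.88316 − 3.327×3.58 = −4.0275; K_2 = 72.0885 − 3.327×(0.583 + 25.7) = −15.355041.
Balance: K_1 − x×(3.327 − 2.855) = K_2, so x = (K_1 − K_2)/(3.327 − 2.855) = 11.3275/0.472 = 24 km.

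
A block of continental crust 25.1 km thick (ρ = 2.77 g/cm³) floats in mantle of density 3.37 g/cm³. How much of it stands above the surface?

Floating equilibrium: submerged depth d = t ρ_obj/ρ_fluid = 25.1 km × 2.77/3.37 = 20.63 km.
Freeboard = t − d = 25.1 km − 20.63 km = 4.47 km.

4.47 km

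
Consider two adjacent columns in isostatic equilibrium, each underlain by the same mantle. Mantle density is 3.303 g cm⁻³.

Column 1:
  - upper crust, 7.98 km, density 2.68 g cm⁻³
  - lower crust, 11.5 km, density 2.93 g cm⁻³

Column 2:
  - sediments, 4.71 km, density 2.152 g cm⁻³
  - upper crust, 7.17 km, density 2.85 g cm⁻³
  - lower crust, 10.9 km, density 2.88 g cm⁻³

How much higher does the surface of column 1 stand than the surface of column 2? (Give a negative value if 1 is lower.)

For any compensation level in the mantle, the mantle terms cancel and isostasy reduces to e = (Σt_1 − Σt_2) − (Σ(ρt)_1 − Σ(ρt)_2) / ρ_m.
Σt_1 = 19.48 km; Σt_2 = 22.78 km; Σ(ρt)_1 = 55.0814; Σ(ρt)_2 = 61.96242 (in km·g cm⁻³).
e = (19.48 − 22.78) − (55.0814 − 61.96242) / 3.303 = −1.22 km.

−1.22 km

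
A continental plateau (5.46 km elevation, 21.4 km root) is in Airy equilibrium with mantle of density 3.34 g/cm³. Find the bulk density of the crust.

ρ_c h = (ρ_m − ρ_c) r → ρ_c (h + r) = ρ_m r → ρ_c = ρ_m r / (h + r).
ρ_c = 3.34 × 21.4 km / (5.46 km + 21.4 km) = 2.66 g/cm³.

2.66 g/cm³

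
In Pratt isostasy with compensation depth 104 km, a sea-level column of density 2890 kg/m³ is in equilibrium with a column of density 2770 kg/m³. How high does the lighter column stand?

ρ_ref D = ρ (D + h) → h = D (ρ_ref − ρ)/ρ.
h = 104 km × (2890 − 2770)/2770 = 4.51 km.

4.51 km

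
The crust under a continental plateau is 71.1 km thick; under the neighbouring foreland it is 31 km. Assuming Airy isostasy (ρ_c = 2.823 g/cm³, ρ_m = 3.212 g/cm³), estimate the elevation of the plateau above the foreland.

Excess crust Δ = 71.1 km − 31 km = 40.1 km, split between elevation h and root r with h + r = Δ.
Airy balance ρ_c h = (ρ_m − ρ_c) r gives r = h ρ_c/(ρ_m − ρ_c), so h (1 + ρ_c/(ρ_m − ρ_c)) = Δ, i.e. h = Δ (ρ_m − ρ_c)/ρ_m.
h = 40.1 km × 0.389/3.212 = 4.86 km.

4.86 km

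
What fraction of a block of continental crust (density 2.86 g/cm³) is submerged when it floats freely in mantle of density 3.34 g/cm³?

0.856

Submerged fraction = ρ_obj/ρ_fluid = 2.86/3.34 = 0.856.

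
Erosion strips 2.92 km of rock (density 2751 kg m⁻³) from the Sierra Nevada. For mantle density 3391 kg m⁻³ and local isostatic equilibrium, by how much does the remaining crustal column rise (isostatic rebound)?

Unloading: uplift u = e ρ_c/ρ_m = 2.92 km × 2751/3391 = 2.37 km.

2.37 km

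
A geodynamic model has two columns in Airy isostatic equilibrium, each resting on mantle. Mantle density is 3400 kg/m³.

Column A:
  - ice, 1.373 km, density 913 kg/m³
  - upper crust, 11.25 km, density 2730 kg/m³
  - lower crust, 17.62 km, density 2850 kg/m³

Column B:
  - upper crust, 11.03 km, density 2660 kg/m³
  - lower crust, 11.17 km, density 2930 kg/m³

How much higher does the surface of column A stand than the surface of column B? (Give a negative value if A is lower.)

For any compensation level in the mantle, the mantle terms cancel and isostasy reduces to e = (Σt_A − Σt_B) − (Σ(ρt)_A − Σ(ρt)_B) / ρ_m.
Σt_A = 30.243 km; Σt_B = 22.2 km; Σ(ρt)_A = 82183.049; Σ(ρt)_B = 62067.9 (in km·kg/m³).
e = (30.243 − 22.2) − (82183.049 − 62067.9) / 3400 = 2.13 km.

2.13 km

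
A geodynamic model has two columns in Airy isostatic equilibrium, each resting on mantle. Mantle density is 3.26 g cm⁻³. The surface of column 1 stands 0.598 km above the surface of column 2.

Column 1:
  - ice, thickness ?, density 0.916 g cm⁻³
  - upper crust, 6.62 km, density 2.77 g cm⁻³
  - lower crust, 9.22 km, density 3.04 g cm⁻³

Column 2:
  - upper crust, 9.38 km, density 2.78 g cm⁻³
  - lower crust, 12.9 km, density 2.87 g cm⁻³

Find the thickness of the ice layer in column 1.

2.65 km

Take the compensation level at the base of the deeper column (depth z_c below the surface of column 1) and equate Σ ρ_i t_i down to z_c; mantle fills any gap and the z_c terms cancel.
Column 1: x×0.916 + 6.62×2.77 + 9.22×3.04 + (z_c − 15.84 − x)×3.26
Column 2: 0.598×0 + 9.38×2.78 + 12.9×2.87 + (z_c − 0.598 − 22.28)×3.26
The z_c×3.26 term appears on both sides and cancels. Collect the known terms of each column as K = Σ(ρt)_known − 3.26 × (depth of known layers): K_1 = 46.3662 − 3.26×15.84 = −5.2722; K_2 = 63.0994 − 3.26×(0.598 + 22.28) = −11.48288.
Balance: K_1 − x×(3.26 − 0.916) = K_2, so x = (K_1 − K_2)/(3.26 − 0.916) = 6.21068/2.344 = 2.65 km.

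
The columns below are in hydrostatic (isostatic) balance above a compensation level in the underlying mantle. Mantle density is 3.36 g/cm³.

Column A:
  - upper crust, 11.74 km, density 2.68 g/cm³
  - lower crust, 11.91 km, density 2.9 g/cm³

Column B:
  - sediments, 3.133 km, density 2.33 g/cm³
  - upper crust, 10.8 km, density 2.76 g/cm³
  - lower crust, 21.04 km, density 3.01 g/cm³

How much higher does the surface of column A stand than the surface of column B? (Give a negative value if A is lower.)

For any compensation level in the mantle, the mantle terms cancel and isostasy reduces to e = (Σt_A − Σt_B) − (Σ(ρt)_A − Σ(ρt)_B) / ρ_m.
Σt_A = 23.65 km; Σt_B = 34.973 km; Σ(ρt)_A = 66.0022; Σ(ρt)_B = 100.43829 (in km·g/cm³).
e = (23.65 − 34.973) − (66.0022 − 100.43829) / 3.36 = −1.07 km.

−1.07 km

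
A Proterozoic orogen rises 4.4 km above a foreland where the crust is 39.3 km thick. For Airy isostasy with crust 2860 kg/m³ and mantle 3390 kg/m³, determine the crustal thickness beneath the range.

67.4 km

Root depth r = h ρ_c / (ρ_m − ρ_c) = 4.4 km × 2860 / 530 = 23.74 km.
Total thickness = T + h + r = 39.3 km + 4.4 km + 23.74 km = 67.4 km.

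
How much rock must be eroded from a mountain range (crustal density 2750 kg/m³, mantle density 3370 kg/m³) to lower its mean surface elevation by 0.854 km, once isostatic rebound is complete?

4.64 km

Net drop Δ = e − u = e − e ρ_c/ρ_m = e (ρ_m − ρ_c)/ρ_m.
e = Δ ρ_m/(ρ_m − ρ_c) = 0.854 km × 3370/620 = 4.64 km.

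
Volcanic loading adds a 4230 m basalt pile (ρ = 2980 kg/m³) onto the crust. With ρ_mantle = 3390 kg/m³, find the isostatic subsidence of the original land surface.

3720 m

Subaerial loading: s = t ρ_load / ρ_m.
s = 4230 m × 2980/3390 = 3720 m.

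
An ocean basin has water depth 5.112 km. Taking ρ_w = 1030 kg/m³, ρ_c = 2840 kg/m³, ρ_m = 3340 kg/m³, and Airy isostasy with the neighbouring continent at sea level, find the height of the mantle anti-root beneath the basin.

Isostatic balance requires: replacing crust with seawater at the top is compensated by replacing crust with mantle at the base: d (ρ_c − ρ_w) = a (ρ_m − ρ_c).
a = d (ρ_c − ρ_w)/(ρ_m − ρ_c) = 5.112 km × 1810/500 = 18.5 km.

18.5 km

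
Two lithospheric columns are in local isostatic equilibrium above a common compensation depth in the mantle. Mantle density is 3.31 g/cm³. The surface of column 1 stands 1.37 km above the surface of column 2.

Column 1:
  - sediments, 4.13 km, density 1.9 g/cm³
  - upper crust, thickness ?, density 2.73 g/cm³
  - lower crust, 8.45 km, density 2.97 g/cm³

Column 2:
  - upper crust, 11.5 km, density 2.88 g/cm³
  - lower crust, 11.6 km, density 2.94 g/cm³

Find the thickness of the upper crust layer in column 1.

8.75 km

Take the compensation level at the base of the deeper column (depth z_c below the surface of column 1) and equate Σ ρ_i t_i down to z_c; mantle fills any gap and the z_c terms cancel.
Column 1: 4.13×1.9 + x×2.73 + 8.45×2.97 + (z_c − 12.58 − x)×3.31
Column 2: 1.37×0 + 11.5×2.88 + 11.6×2.94 + (z_c − 1.37 − 23.1)×3.31
The z_c×3.31 term appears on both sides and cancels. Collect the known terms of each column as K = Σ(ρt)_known − 3.31 × (depth of known layers): K_1 = 32.9435 − 3.31×12.58 = −8.6963; K_2 = 67.224 − 3.31×(1.37 + 23.1) = −13.7717.
Balance: K_1 − x×(3.31 − 2.73) = K_2, so x = (K_1 − K_2)/(3.31 − 2.73) = 5.0754/0.58 = 8.75 km.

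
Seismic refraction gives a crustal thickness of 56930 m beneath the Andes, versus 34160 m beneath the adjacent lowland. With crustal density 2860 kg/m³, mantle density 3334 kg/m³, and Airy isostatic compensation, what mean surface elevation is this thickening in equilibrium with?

Excess crust Δ = 56930 m − 34160 m = 22770 m, split between elevation h and root r with h + r = Δ.
Airy balance ρ_c h = (ρ_m − ρ_c) r gives r = h ρ_c/(ρ_m − ρ_c), so h (1 + ρ_c/(ρ_m − ρ_c)) = Δ, i.e. h = Δ (ρ_m − ρ_c)/ρ_m.
h = 22770 m × 474/3334 = 3240 m.

3240 m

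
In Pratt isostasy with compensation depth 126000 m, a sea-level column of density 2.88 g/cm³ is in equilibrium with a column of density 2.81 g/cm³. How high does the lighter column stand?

3140 m

ρ_ref D = ρ (D + h) → h = D (ρ_ref − ρ)/ρ.
h = 126000 m × (2.88 − 2.81)/2.81 = 3140 m.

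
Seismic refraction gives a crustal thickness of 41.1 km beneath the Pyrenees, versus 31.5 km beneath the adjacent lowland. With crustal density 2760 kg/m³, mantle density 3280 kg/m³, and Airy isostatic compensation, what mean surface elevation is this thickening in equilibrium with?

1.52 km

Excess crust Δ = 41.1 km − 31.5 km = 9.6 km, split between elevation h and root r with h + r = Δ.
Airy balance ρ_c h = (ρ_m − ρ_c) r gives r = h ρ_c/(ρ_m − ρ_c), so h (1 + ρ_c/(ρ_m − ρ_c)) = Δ, i.e. h = Δ (ρ_m − ρ_c)/ρ_m.
h = 9.6 km × 520/3280 = 1.52 km.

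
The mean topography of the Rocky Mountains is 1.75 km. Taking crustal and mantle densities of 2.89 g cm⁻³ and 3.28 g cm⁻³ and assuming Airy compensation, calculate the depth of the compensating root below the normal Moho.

For local isostatic compensation: the weight of the topography is balanced by the buoyancy of the root, ρ_c h = (ρ_m − ρ_c) r.
r = h · ρ_c / (ρ_m − ρ_c) = 1.75 km × 2.89 / (3.28 − 2.89) = 13 km.

13 km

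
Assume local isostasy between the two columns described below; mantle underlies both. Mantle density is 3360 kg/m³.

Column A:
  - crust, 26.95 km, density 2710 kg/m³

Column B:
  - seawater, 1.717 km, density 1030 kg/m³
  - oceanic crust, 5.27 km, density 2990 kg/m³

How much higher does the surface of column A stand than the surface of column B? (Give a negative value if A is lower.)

3.44 km

For any compensation level in the mantle, the mantle terms cancel and isostasy reduces to e = (Σt_A − Σt_B) − (Σ(ρt)_A − Σ(ρt)_B) / ρ_m.
Σt_A = 26.95 km; Σt_B = 6.987 km; Σ(ρt)_A = 73034.5; Σ(ρt)_B = 17525.81 (in km·kg/m³).
e = (26.95 − 6.987) − (73034.5 − 17525.81) / 3360 = 3.44 km.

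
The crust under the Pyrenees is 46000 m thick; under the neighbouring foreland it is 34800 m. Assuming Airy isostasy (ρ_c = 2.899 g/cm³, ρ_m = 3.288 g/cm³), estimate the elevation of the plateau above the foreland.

1330 m

Excess crust Δ = 46000 m − 34800 m = 11200 m, split between elevation h and root r with h + r = Δ.
Airy balance ρ_c h = (ρ_m − ρ_c) r gives r = h ρ_c/(ρ_m − ρ_c), so h (1 + ρ_c/(ρ_m − ρ_c)) = Δ, i.e. h = Δ (ρ_m − ρ_c)/ρ_m.
h = 11200 m × 0.389/3.288 = 1330 m.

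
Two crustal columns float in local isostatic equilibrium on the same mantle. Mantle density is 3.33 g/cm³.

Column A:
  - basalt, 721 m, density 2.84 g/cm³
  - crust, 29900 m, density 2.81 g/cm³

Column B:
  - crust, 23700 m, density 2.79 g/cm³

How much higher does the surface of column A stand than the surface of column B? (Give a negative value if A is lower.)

For any compensation level in the mantle, the mantle terms cancel and isostasy reduces to e = (Σt_A − Σt_B) − (Σ(ρt)_A − Σ(ρt)_B) / ρ_m.
Σt_A = 30621 m; Σt_B = 23700 m; Σ(ρt)_A = 86066.64; Σ(ρt)_B = 66123 (in m·g/cm³).
e = (30621 − 23700) − (86066.64 − 66123) / 3.33 = 932 m.

932 m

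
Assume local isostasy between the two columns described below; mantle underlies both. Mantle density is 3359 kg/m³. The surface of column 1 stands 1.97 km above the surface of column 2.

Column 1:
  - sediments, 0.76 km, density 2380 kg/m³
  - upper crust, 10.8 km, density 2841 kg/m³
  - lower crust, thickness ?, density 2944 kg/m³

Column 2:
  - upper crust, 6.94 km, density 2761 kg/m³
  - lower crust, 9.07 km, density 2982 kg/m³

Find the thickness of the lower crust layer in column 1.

Take the compensation level at the base of the deeper column (depth z_c below the surface of column 1) and equate Σ ρ_i t_i down to z_c; mantle fills any gap and the z_c terms cancel.
Column 1: 0.76×2380 + 10.8×2841 + x×2944 + (z_c − 11.56 − x)×3359
Column 2: 1.97×0 + 6.94×2761 + 9.07×2982 + (z_c − 1.97 − 16.01)×3359
The z_c×3359 term appears on both sides and cancels. Collect the known terms of each column as K = Σ(ρt)_known − 3359 × (depth of known layers): K_1 = 32491.6 − 3359×11.56 = −6338.44; K_2 = 46208.08 − 3359×(1.97 + 16.01) = −14186.74.
Balance: K_1 − x×(3359 − 2944) = K_2, so x = (K_1 − K_2)/(3359 − 2944) = 7848.3/415 = 18.9 km.

18.9 km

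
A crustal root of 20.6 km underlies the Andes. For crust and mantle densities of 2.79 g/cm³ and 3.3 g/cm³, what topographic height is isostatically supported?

In Airy isostatic equilibrium: ρ_c h = (ρ_m − ρ_c) r.
h = r (ρ_m − ρ_c) / ρ_c = 20.6 km × (3.3 − 2.79) / 2.79 = 3.77 km.

3.77 km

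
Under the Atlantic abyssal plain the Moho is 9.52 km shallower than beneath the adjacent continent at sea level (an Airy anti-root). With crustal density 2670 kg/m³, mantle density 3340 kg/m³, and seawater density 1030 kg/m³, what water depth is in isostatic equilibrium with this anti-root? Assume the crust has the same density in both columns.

3.89 km

Replacing a thickness d of crust by seawater at the top must be balanced by replacing crust with mantle at the base: d (ρ_c − ρ_w) = a (ρ_m − ρ_c).
d = a (ρ_m − ρ_c)/(ρ_c − ρ_w) = 9.52 km × 670/1640 = 3.89 km.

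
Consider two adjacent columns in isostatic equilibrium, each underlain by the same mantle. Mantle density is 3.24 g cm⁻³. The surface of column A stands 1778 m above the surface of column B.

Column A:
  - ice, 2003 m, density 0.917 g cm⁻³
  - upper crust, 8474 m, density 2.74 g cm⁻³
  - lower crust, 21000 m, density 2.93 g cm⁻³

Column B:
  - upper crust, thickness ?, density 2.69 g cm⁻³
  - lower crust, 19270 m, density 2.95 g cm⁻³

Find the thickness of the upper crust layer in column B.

Take the compensation level at the base of the deeper column (depth z_c below the surface of column A) and equate Σ ρ_i t_i down to z_c; mantle fills any gap and the z_c terms cancel.
Column A: 2003×0.917 + 8474×2.74 + 21000×2.93 + (z_c − 31477)×3.24
Column B: 1778×0 + x×2.69 + 19270×2.95 + (z_c − 1778 − 19270 − x)×3.24
The z_c×3.24 term appears on both sides and cancels. Collect the known terms of each column as K = Σ(ρt)_known − 3.24 × (depth of known layers): K_A = 86585.511 − 3.24×31477 = −15399.969; K_B = 56846.5 − 3.24×(1778 + 19270) = −11349.02.
Balance: K_A = K_B − x×(3.24 − 2.69), so x = (K_B − K_A)/(3.24 − 2.69) = 4050.95/0.55 = 7370 m.

7370 m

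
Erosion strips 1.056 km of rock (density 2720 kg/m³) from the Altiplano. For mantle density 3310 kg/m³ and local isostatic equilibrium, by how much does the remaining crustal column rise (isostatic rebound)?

Unloading: uplift u = e ρ_c/ρ_m = 1.056 km × 2720/3310 = 0.868 km.

0.868 km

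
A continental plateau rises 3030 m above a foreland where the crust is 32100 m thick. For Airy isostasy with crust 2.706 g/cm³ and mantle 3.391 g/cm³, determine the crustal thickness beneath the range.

Root depth r = h ρ_c / (ρ_m − ρ_c) = 3030 m × 2.706 / 0.685 = 11970 m.
Total thickness = T + h + r = 32100 m + 3030 m + 11970 m = 47100 m.

47100 m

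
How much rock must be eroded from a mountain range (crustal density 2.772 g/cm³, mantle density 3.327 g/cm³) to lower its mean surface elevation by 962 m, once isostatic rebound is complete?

Net drop Δ = e − u = e − e ρ_c/ρ_m = e (ρ_m − ρ_c)/ρ_m.
e = Δ ρ_m/(ρ_m − ρ_c) = 962 m × 3.327/0.555 = 5770 m.

5770 m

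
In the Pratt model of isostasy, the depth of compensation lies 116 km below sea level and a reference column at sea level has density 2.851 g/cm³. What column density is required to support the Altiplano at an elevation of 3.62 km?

2.76 g/cm³

Pratt balance: ρ_ref D = ρ (D + h).
ρ = ρ_ref D/(D + h) = 2.851 × 116 km/(116 km + 3.62 km) = 2.76 g/cm³.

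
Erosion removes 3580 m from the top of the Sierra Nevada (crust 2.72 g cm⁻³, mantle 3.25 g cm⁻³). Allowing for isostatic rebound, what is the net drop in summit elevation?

Rebound u = e ρ_c/ρ_m = 3580 m × 2.72/3.25 = 2996 m.
Net surface drop = e − u = 3580 m − 2996 m = e (ρ_m − ρ_c)/ρ_m = 584 m.

584 m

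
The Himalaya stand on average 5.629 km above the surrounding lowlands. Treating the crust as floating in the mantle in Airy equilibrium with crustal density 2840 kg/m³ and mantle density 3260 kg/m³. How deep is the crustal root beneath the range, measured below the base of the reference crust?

In Airy isostatic equilibrium: the weight of the topography is balanced by the buoyancy of the root, ρ_c h = (ρ_m − ρ_c) r.
r = h · ρ_c / (ρ_m − ρ_c) = 5.629 km × 2840 / (3260 − 2840) = 38.1 km.

38.1 km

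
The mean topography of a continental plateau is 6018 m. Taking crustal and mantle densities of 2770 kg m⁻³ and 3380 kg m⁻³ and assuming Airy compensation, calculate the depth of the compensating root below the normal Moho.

27300 m

By Archimedes' principle applied to the lithosphere: the weight of the topography is balanced by the buoyancy of the root, ρ_c h = (ρ_m − ρ_c) r.
r = h · ρ_c / (ρ_m − ρ_c) = 6018 m × 2770 / (3380 − 2770) = 27300 m.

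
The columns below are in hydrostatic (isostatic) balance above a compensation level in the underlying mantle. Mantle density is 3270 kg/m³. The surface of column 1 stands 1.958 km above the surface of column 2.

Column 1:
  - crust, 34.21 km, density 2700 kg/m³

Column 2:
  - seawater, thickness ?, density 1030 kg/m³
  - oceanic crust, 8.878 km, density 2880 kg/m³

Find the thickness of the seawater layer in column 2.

4.3 km

Take the compensation level at the base of the deeper column (depth z_c below the surface of column 1) and equate Σ ρ_i t_i down to z_c; mantle fills any gap and the z_c terms cancel.
Column 1: 34.21×2700 + (z_c − 34.21)×3270
Column 2: 1.958×0 + x×1030 + 8.878×2880 + (z_c − 1.958 − 8.878 − x)×3270
The z_c×3270 term appears on both sides and cancels. Collect the known terms of each column as K = Σ(ρt)_known − 3270 × (depth of known layers): K_1 = 92367 − 3270×34.21 = −19499.7; K_2 = 25568.64 − 3270×(1.958 + 8.878) = −9865.08.
Balance: K_1 = K_2 − x×(3270 − 1030), so x = (K_2 − K_1)/(3270 − 1030) = 9634.62/2240 = 4.3 km.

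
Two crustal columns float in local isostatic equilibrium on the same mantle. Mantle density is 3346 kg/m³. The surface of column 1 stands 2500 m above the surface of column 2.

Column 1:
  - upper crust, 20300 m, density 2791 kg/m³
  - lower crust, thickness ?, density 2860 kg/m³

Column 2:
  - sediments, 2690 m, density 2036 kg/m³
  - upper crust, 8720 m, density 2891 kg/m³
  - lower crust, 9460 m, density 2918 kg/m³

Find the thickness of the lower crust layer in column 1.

Take the compensation level at the base of the deeper column (depth z_c below the surface of column 1) and equate Σ ρ_i t_i down to z_c; mantle fills any gap and the z_c terms cancel.
Column 1: 20300×2791 + x×2860 + (z_c − 20300 − x)×3346
Column 2: 2500×0 + 2690×2036 + 8720×2891 + 9460×2918 + (z_c − 2500 − 20870)×3346
The z_c×3346 term appears on both sides and cancels. Collect the known terms of each column as K = Σ(ρt)_known − 3346 × (depth of known layers): K_1 = 56657300 − 3346×20300 = −11266500; K_2 = 58290640 − 3346×(2500 + 20870) = −19905380.
Balance: K_1 − x×(3346 − 2860) = K_2, so x = (K_1 − K_2)/(3346 − 2860) = 8638880/486 = 17800 m.

17800 m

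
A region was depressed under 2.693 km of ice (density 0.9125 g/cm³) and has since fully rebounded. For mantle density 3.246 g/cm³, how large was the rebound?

Removing the load lets mantle flow back in; uplift u satisfies ρ_ice t = ρ_m u.
u = t ρ_ice/ρ_m = 2.693 km × 0.9125/3.246 = 0.757 km.

0.757 km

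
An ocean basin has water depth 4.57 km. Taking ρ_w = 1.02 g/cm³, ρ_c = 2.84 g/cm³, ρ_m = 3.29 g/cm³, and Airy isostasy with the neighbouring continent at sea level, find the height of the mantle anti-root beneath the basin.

In Airy isostatic equilibrium: replacing crust with seawater at the top is compensated by replacing crust with mantle at the base: d (ρ_c − ρ_w) = a (ρ_m − ρ_c).
a = d (ρ_c − ρ_w)/(ρ_m − ρ_c) = 4.57 km × 1.82/0.45 = 18.5 km.

18.5 km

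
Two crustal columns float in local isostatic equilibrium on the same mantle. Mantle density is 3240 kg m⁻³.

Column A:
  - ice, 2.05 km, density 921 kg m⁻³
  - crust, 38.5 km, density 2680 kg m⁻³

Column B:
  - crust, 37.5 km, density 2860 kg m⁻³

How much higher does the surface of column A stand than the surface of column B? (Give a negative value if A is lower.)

3.72 km

For any compensation level in the mantle, the mantle terms cancel and isostasy reduces to e = (Σt_A − Σt_B) − (Σ(ρt)_A − Σ(ρt)_B) / ρ_m.
Σt_A = 40.55 km; Σt_B = 37.5 km; Σ(ρt)_A = 105068.05; Σ(ρt)_B = 107250 (in km·kg m⁻³).
e = (40.55 − 37.5) − (105068.05 − 107250) / 3240 = 3.72 km.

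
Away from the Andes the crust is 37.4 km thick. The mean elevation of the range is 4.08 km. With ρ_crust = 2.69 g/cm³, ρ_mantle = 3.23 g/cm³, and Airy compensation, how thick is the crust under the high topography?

61.8 km

Root depth r = h ρ_c / (ρ_m − ρ_c) = 4.08 km × 2.69 / 0.54 = 20.32 km.
Total thickness = T + h + r = 37.4 km + 4.08 km + 20.32 km = 61.8 km.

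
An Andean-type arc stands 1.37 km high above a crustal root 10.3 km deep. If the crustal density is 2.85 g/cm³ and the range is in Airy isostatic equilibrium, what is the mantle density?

Airy balance: ρ_c h = (ρ_m − ρ_c) r → ρ_m = ρ_c (1 + h/r).
ρ_m = 2.85 × (1 + 1.37 km/10.3 km) = 3.23 g/cm³.

3.23 g/cm³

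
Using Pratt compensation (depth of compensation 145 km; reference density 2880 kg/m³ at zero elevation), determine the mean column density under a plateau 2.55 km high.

Pratt balance: ρ_ref D = ρ (D + h).
ρ = ρ_ref D/(D + h) = 2880 × 145 km/(145 km + 2.55 km) = 2830 kg/m³.

2830 kg/m³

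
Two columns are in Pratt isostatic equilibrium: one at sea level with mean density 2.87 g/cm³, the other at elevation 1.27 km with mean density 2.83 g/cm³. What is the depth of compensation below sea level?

89.9 km

ρ_ref D = ρ (D + h) → D (ρ_ref − ρ) = ρ h.
D = ρ h/(ρ_ref − ρ) = 2.83 × 1.27 km/(2.87 − 2.83) = 89.9 km.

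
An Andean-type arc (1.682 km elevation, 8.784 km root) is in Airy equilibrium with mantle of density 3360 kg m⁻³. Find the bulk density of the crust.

ρ_c h = (ρ_m − ρ_c) r → ρ_c (h + r) = ρ_m r → ρ_c = ρ_m r / (h + r).
ρ_c = 3360 × 8.784 km / (1.682 km + 8.784 km) = 2820 kg m⁻³.

2820 kg m⁻³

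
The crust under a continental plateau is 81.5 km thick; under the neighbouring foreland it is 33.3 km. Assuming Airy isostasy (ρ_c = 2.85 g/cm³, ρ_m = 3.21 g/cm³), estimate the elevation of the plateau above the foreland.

5.41 km

Excess crust Δ = 81.5 km − 33.3 km = 48.2 km, split between elevation h and root r with h + r = Δ.
Airy balance ρ_c h = (ρ_m − ρ_c) r gives r = h ρ_c/(ρ_m − ρ_c), so h (1 + ρ_c/(ρ_m − ρ_c)) = Δ, i.e. h = Δ (ρ_m − ρ_c)/ρ_m.
h = 48.2 km × 0.36/3.21 = 5.41 km.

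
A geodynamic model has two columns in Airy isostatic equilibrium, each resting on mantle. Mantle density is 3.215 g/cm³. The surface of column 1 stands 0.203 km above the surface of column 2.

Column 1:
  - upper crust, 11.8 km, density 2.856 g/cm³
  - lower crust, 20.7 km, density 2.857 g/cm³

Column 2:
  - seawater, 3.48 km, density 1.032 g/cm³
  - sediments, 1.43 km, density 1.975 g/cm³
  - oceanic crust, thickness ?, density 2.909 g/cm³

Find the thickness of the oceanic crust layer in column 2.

5.31 km

Take the compensation level at the base of the deeper column (depth z_c below the surface of column 1) and equate Σ ρ_i t_i down to z_c; mantle fills any gap and the z_c terms cancel.
Column 1: 11.8×2.856 + 20.7×2.857 + (z_c − 32.5)×3.215
Column 2: 0.203×0 + 3.48×1.032 + 1.43×1.975 + x×2.909 + (z_c − 0.203 − 4.91 − x)×3.215
The z_c×3.215 term appears on both sides and cancels. Collect the known terms of each column as K = Σ(ρt)_known − 3.215 × (depth of known layers): K_1 = 92.8407 − 3.215×32.5 = −11.6468; K_2 = 6.41561 − 3.215×(0.203 + 4.91) = −10.022685.
Balance: K_1 = K_2 − x×(3.215 − 2.909), so x = (K_2 − K_1)/(3.215 − 2.909) = 1.62411/0.306 = 5.31 km.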